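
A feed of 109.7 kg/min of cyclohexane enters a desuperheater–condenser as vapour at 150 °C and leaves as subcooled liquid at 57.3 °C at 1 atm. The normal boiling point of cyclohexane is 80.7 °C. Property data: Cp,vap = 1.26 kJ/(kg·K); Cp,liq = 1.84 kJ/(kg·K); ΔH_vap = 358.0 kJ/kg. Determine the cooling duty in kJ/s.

vapour 150→80.7 °C: -87.318 kJ/kg
condensation at 80.7 °C: -358 kJ/kg
liquid 80.7→57.3 °C: -43.056 kJ/kg
Δh = -87.318 + -358 + -43.056 = -488.37 kJ/kg
Q = ṁ·Δh = 109.7 kg/min × -488.37 kJ/kg = -53575 kJ/min
|Q| = 892.91 kW

Q_c = 893 kJ/s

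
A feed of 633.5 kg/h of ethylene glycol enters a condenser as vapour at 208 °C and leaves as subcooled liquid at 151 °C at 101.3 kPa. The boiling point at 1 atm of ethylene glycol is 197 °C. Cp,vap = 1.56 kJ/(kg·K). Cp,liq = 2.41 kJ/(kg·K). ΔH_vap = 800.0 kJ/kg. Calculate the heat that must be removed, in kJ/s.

Q_c = 163 kJ/s

vapour 208→197 °C: -17.16 kJ/kg
condensation at 197 °C: -800 kJ/kg
liquid 197→151 °C: -110.86 kJ/kg
Δh = -17.16 + -800 + -110.86 = -928.02 kJ/kg
Q = ṁ·Δh = 633.5 kg/h × -928.02 kJ/kg = -587900 kJ/h
|Q| = 163.31 kW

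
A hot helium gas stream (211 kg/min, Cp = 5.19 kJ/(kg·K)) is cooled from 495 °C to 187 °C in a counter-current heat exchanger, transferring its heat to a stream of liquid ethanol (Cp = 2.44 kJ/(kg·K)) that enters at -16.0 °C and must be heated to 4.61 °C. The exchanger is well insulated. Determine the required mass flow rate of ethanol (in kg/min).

ṁ_c = 6710 kg/min

Heat released by hot stream: Q = 211 × 5.19 × (495 − 187) = 337290 kJ/min
Energy balance on cold side (adiabatic exchanger): Q = ṁ_c·Cp_c·(T_c,out − T_c,in)
ṁ_c = 337290 / [2.44 × (4.61 − -16.0)] = 6707.1 kg/min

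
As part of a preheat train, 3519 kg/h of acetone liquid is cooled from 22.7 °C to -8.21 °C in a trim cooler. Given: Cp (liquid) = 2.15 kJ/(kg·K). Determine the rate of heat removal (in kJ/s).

Q = ṁ·Cp·ΔT = 3519 × 2.15 × (-8.21 − 22.7) = -233860 kJ/h
Converting: 233860 / 3600 s = 64.961 kW

Q_c = 65.0 kJ/s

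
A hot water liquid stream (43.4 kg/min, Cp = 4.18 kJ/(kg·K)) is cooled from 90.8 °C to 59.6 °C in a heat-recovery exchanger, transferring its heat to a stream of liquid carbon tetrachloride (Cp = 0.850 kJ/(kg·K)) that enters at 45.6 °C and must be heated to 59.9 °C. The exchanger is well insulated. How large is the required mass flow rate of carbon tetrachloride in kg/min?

ṁ_c = 466 kg/min

Heat released by hot stream: Q = 43.4 × 4.18 × (90.8 − 59.6) = 5660.1 kJ/min
Energy balance on cold side (adiabatic exchanger): Q = ṁ_c·Cp_c·(T_c,out − T_c,in)
ṁ_c = 5660.1 / [0.850 × (59.9 − 45.6)] = 465.66 kg/min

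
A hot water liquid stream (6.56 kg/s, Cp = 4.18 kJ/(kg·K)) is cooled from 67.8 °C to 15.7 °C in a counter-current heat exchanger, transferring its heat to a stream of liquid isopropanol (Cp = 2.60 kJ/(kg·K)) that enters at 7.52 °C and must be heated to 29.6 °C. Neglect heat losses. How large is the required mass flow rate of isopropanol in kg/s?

Heat released by hot stream: Q = 6.56 × 4.18 × (67.8 − 15.7) = 1428.6 kJ/s
Energy balance on cold side (adiabatic exchanger): Q = ṁ_c·Cp_c·(T_c,out − T_c,in)
ṁ_c = 1428.6 / [2.60 × (29.6 − 7.52)] = 24.885 kg/s

ṁ_c = 24.9 kg/s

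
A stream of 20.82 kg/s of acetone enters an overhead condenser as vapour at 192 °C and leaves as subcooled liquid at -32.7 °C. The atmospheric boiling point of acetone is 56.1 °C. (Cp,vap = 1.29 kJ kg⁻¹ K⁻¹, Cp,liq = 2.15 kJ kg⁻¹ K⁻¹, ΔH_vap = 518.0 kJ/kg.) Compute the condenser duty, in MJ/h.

vapour 192→56.1 °C: -175.31 kJ/kg
condensation at 56.1 °C: -518 kJ/kg
liquid 56.1→-32.7 °C: -190.92 kJ/kg
Δh = -175.31 + -518 + -190.92 = -884.23 kJ/kg
Q = ṁ·Δh = 20.82 kg/s × -884.23 kJ/kg = -18410 kJ/s
|Q| = 18410 kW = 66275 MJ/h

Q_c = 66300 MJ/h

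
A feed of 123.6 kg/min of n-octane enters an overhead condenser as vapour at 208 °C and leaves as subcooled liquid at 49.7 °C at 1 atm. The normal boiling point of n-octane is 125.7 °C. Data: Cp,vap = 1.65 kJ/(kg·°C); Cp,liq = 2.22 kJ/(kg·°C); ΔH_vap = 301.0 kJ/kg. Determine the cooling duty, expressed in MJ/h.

Q_c = 4490 MJ/h

vapour 208→125.7 °C: -135.79 kJ/kg
condensation at 125.7 °C: -301 kJ/kg
liquid 125.7→49.7 °C: -168.72 kJ/kg
Δh = -135.79 + -301 + -168.72 = -605.51 kJ/kg
Q = ṁ·Δh = 123.6 kg/min × -605.51 kJ/kg = -74842 kJ/min
|Q| = 1247.4 kW = 4490.5 MJ/h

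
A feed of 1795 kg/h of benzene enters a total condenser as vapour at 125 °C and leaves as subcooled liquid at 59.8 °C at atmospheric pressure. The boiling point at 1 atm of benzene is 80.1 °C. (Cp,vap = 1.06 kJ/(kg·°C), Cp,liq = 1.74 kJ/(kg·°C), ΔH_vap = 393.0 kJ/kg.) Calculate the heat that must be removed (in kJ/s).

vapour 125→80.1 °C: -47.594 kJ/kg
condensation at 80.1 °C: -393 kJ/kg
liquid 80.1→59.8 °C: -35.322 kJ/kg
Δh = -47.594 + -393 + -35.322 = -475.92 kJ/kg
Q = ṁ·Δh = 1795 kg/h × -475.92 kJ/kg = -854270 kJ/h
|Q| = 237.3 kW

Q_c = 237 kJ/s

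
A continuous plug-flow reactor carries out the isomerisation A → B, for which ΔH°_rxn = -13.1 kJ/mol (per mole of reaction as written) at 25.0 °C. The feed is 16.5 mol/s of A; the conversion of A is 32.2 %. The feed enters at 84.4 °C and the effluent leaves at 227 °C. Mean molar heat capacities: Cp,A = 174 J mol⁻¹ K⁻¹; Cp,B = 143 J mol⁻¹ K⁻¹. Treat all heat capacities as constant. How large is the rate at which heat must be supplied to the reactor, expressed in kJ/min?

Extent of reaction ξ = 0.322 × 16.5 = 5.313 mol/s
Reaction term: ξ·ΔH°_rxn = 5.313 × -13.1 = -69.6 kJ/s
Sensible, feed 84.4→25 °C: -170.54 kJ/s
Outlet flows (mol/s): A 11.187, B 5.313
Sensible, products 25→227 °C: 546.67 kJ/s
Q = ΔH = 306.53 kJ/s = 306.53 kW
Heat supplied = 18392 kJ/min

Q_in = 18400 kJ/min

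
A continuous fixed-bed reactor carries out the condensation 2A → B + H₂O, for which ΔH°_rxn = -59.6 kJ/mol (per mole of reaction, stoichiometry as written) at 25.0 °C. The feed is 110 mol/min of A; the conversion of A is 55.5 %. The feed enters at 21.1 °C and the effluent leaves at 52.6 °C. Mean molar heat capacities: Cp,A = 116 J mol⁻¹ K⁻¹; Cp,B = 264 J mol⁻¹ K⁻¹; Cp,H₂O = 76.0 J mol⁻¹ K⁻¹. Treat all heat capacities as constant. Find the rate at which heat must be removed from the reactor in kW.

Extent of reaction ξ = 0.555 × 110 / 2 = 30.525 mol/min
Reaction term: ξ·ΔH°_rxn = 30.525 × -59.6 = -1819.3 kJ/min
Sensible, feed 21.1→25 °C: 49.764 kJ/min
Outlet flows (mol/min): A 48.95, B 30.525, H₂O 30.525
Sensible, products 25→52.6 °C: 443.16 kJ/min
Q = ΔH = -1326.4 kJ/min = -22.106 kW
Heat removed = 22.106 kW

Q_out = 22.1 kW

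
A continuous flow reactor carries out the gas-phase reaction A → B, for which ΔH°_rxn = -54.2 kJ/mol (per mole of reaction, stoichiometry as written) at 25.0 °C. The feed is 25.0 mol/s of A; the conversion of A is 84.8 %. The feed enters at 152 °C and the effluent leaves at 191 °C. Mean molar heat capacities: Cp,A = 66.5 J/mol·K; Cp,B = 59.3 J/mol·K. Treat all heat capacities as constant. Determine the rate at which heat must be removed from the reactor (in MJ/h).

Extent of reaction ξ = 0.848 × 25.0 = 21.2 mol/s
Reaction term: ξ·ΔH°_rxn = 21.2 × -54.2 = -1149 kJ/s
Sensible, feed 152→25 °C: -211.14 kJ/s
Outlet flows (mol/s): A 3.8, B 21.2
Sensible, products 25→191 °C: 250.64 kJ/s
Q = ΔH = -1109.5 kJ/s = -1109.5 kW
Heat removed = 3994.3 MJ/h

Q_out = 3990 MJ/h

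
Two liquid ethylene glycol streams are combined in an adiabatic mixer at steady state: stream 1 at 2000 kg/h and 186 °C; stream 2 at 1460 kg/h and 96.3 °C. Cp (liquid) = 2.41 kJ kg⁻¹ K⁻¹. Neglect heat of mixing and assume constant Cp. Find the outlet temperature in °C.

T_out = 148 °C

Energy balance with Q = 0: Σ ṁᵢCp,ᵢ(T_out − Tᵢ) = 0
T_out = Σ ṁᵢCp,ᵢTᵢ / Σ ṁᵢCp,ᵢ
      = 1.2354e+06 / 8338.6 = 148.15 °C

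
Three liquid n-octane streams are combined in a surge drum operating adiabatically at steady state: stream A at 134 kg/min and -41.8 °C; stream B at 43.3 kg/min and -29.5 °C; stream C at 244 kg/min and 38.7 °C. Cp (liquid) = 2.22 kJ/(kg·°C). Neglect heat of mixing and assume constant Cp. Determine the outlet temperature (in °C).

Adiabatic, steady state ⇒ Σ ṁᵢCp,ᵢ(T_out − Tᵢ) = 0
Σ ṁᵢCp,ᵢTᵢ = 134×2.22×-41.8 + 43.3×2.22×-29.5 + 244×2.22×38.7 = 5692.6
Σ ṁᵢCp,ᵢ = 134×2.22 + 43.3×2.22 + 244×2.22 = 935.29
T_out = 5692.6 / 935.29 = 6.0865 °C

T_out = 6.09 °C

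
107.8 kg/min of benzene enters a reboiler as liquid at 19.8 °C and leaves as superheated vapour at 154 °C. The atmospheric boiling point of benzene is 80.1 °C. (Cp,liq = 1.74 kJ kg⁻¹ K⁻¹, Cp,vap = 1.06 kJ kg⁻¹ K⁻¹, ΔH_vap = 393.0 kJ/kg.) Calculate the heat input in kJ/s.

Q = 1040 kJ/s

liquid 19.8→80.1 °C: 104.92 kJ/kg
vaporisation at 80.1 °C: 393 kJ/kg
vapour 80.1→154 °C: 78.334 kJ/kg
Δh = 104.92 + 393 + 78.334 = 576.26 kJ/kg
Q = ṁ·Δh = 107.8 kg/min × 576.26 kJ/kg = 62120 kJ/min
|Q| = 1035.3 kW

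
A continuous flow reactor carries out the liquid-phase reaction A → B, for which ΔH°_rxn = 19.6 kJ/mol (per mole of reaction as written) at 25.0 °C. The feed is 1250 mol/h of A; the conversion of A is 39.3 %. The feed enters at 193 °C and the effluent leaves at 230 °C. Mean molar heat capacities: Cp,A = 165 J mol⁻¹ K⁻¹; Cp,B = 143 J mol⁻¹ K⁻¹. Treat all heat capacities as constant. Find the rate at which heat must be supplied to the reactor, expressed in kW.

Extent of reaction ξ = 0.393 × 1250 = 491.25 mol/h
Reaction term: ξ·ΔH°_rxn = 491.25 × 19.6 = 9628.5 kJ/h
Sensible, feed 193→25 °C: -34650 kJ/h
Outlet flows (mol/h): A 758.75, B 491.25
Sensible, products 25→230 °C: 40066 kJ/h
Q = ΔH = 15044 kJ/h = 4.1789 kW
Heat supplied = 4.1789 kW

Q_in = 4.18 kW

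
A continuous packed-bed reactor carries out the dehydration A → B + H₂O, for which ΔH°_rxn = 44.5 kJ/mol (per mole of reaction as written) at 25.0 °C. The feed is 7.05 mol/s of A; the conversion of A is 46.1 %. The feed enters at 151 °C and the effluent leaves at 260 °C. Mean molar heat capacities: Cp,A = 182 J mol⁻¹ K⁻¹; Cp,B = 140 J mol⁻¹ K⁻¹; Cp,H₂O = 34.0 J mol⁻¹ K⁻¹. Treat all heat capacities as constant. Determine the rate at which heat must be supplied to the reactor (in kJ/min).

Q_in = 16700 kJ/min

Extent of reaction ξ = 0.461 × 7.05 = 3.25 mol/s
Reaction term: ξ·ΔH°_rxn = 3.25 × 44.5 = 144.63 kJ/s
Sensible, feed 151→25 °C: -161.67 kJ/s
Outlet flows (mol/s): A 3.7999, B 3.25, H₂O 3.25
Sensible, products 25→260 °C: 295.42 kJ/s
Q = ΔH = 278.38 kJ/s = 278.38 kW
Heat supplied = 16703 kJ/min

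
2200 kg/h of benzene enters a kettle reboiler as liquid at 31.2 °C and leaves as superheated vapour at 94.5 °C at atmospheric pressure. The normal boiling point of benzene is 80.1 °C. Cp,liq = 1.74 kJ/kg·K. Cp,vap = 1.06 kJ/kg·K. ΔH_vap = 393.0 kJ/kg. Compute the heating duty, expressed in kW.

Q = 301 kW

liquid 31.2→80.1 °C: 85.086 kJ/kg
vaporisation at 80.1 °C: 393 kJ/kg
vapour 80.1→94.5 °C: 15.264 kJ/kg
Δh = 85.086 + 393 + 15.264 = 493.35 kJ/kg
Q = ṁ·Δh = 2200 kg/h × 493.35 kJ/kg = 1.0854e+06 kJ/h
|Q| = 301.49 kW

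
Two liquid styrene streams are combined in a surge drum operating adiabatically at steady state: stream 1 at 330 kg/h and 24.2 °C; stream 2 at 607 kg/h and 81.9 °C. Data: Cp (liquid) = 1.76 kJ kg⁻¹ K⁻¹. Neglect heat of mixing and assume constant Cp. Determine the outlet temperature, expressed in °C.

T_out = 61.6 °C

Energy balance with Q = 0: Σ ṁᵢCp,ᵢ(T_out − Tᵢ) = 0
Σ ṁᵢCp,ᵢTᵢ = 330×1.76×24.2 + 607×1.76×81.9 = 101550
Σ ṁᵢCp,ᵢ = 330×1.76 + 607×1.76 = 1649.1
T_out = 101550 / 1649.1 = 61.579 °C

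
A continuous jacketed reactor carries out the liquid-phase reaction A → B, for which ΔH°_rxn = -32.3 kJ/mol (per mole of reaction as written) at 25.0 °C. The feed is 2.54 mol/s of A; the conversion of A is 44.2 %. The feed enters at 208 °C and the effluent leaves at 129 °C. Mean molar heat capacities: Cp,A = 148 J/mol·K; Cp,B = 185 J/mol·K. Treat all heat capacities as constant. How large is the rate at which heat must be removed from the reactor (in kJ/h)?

Q_out = 222000 kJ/h

Extent of reaction ξ = 0.442 × 2.54 = 1.1227 mol/s
Reaction term: ξ·ΔH°_rxn = 1.1227 × -32.3 = -36.263 kJ/s
Sensible, feed 208→25 °C: -68.793 kJ/s
Outlet flows (mol/s): A 1.4173, B 1.1227
Sensible, products 25→129 °C: 43.416 kJ/s
Q = ΔH = -61.64 kJ/s = -61.64 kW
Heat removed = 221900 kJ/h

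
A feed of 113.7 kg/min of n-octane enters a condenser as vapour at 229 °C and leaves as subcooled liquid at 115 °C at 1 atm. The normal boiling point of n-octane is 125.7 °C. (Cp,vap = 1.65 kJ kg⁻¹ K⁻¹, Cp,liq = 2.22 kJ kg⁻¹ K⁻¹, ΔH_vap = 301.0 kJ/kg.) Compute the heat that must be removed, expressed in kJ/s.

Q_c = 938 kJ/s

vapour 229→125.7 °C: -170.44 kJ/kg
condensation at 125.7 °C: -301 kJ/kg
liquid 125.7→115 °C: -23.754 kJ/kg
Δh = -170.44 + -301 + -23.754 = -495.2 kJ/kg
Q = ṁ·Δh = 113.7 kg/min × -495.2 kJ/kg = -56304 kJ/min
|Q| = 938.4 kW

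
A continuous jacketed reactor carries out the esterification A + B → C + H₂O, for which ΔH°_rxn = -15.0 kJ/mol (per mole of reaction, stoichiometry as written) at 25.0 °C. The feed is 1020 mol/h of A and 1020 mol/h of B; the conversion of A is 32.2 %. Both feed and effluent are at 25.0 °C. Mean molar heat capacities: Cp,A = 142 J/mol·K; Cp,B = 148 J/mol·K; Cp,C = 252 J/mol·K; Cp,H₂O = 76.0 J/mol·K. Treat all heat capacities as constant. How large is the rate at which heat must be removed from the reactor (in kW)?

Extent of reaction ξ = 0.322 × 1020 = 328.44 mol/h
Reaction term: ξ·ΔH°_rxn = 328.44 × -15.0 = -4926.6 kJ/h
Q = ΔH = -4926.6 kJ/h = -1.3685 kW
Heat removed = 1.3685 kW

Q_out = 1.37 kW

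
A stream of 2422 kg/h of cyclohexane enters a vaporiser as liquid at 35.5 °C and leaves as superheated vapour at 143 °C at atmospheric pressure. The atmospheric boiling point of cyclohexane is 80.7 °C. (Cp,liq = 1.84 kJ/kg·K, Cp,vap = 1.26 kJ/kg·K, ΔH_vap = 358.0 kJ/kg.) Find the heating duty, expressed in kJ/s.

liquid 35.5→80.7 °C: 83.168 kJ/kg
vaporisation at 80.7 °C: 358 kJ/kg
vapour 80.7→143 °C: 78.498 kJ/kg
Δh = 83.168 + 358 + 78.498 = 519.67 kJ/kg
Q = ṁ·Δh = 2422 kg/h × 519.67 kJ/kg = 1.2586e+06 kJ/h
|Q| = 349.62 kW

Q = 350 kJ/s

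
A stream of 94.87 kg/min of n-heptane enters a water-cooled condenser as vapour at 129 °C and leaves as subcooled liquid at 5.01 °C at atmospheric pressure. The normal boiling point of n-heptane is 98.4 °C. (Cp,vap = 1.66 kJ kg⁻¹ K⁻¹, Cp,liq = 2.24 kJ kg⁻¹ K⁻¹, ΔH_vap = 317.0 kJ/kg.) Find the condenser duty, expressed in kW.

vapour 129→98.4 °C: -50.796 kJ/kg
condensation at 98.4 °C: -317 kJ/kg
liquid 98.4→5.01 °C: -209.19 kJ/kg
Δh = -50.796 + -317 + -209.19 = -576.99 kJ/kg
Q = ṁ·Δh = 94.87 kg/min × -576.99 kJ/kg = -54739 kJ/min
|Q| = 912.32 kW

Q_c = 912 kW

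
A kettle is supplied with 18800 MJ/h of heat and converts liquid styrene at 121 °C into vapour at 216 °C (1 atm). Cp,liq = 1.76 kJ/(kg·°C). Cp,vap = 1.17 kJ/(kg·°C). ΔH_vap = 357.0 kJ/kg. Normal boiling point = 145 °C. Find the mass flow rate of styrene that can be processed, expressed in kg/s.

Δh = 1.76×(145−121) + 357.0 + 1.17×(216−145) = 482.31 kJ/kg
Q = 18800 MJ/h = 5222.2 kJ/s = 5222.2 kJ/s
ṁ = Q/Δh = 5222.2 / 482.31 = 10.828 kg/s

ṁ = 10.8 kg/s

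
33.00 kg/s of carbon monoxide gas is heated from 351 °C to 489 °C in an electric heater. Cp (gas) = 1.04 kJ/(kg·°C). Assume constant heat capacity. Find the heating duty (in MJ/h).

Q = ṁ·Cp·ΔT = 33.00 × 1.04 × (489 − 351) = 4736.2 kJ/s
Heating duty = 17050 MJ/h

Q = 17100 MJ/h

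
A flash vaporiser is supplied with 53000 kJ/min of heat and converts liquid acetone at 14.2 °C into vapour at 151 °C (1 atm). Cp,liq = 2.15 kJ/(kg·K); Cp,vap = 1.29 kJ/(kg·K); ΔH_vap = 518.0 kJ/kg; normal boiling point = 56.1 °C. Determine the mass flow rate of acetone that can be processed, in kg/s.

ṁ = 1.21 kg/s

Δh = 2.15×(56.1−14.2) + 518.0 + 1.29×(151−56.1) = 730.51 kJ/kg
Q = 53000 kJ/min = 883.33 kJ/s = 883.33 kJ/s
ṁ = Q/Δh = 883.33 / 730.51 = 1.2092 kg/s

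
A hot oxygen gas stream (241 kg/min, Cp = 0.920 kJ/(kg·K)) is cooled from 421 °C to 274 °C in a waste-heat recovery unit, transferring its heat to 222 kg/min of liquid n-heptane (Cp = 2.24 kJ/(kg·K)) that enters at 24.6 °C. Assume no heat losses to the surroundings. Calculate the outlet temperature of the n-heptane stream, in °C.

Heat released by hot stream: Q = 241 × 0.920 × (421 − 274) = 32593 kJ/min
Energy balance on cold side (adiabatic exchanger): Q = ṁ_c·Cp_c·(T_c,out − T_c,in)
T_c,out = 24.6 + 32593/(222 × 2.24) = 90.142 °C

T_c,out = 90.1 °C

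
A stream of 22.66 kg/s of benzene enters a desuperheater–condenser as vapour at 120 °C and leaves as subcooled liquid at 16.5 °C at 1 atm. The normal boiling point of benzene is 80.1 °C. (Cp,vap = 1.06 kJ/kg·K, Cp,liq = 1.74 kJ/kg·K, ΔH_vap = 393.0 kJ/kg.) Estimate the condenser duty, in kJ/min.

Q_c = 742000 kJ/min

vapour 120→80.1 °C: -42.294 kJ/kg
condensation at 80.1 °C: -393 kJ/kg
liquid 80.1→16.5 °C: -110.66 kJ/kg
Δh = -42.294 + -393 + -110.66 = -545.96 kJ/kg
Q = ṁ·Δh = 22.66 kg/s × -545.96 kJ/kg = -12371 kJ/s
|Q| = 12371 kW = 742280 kJ/min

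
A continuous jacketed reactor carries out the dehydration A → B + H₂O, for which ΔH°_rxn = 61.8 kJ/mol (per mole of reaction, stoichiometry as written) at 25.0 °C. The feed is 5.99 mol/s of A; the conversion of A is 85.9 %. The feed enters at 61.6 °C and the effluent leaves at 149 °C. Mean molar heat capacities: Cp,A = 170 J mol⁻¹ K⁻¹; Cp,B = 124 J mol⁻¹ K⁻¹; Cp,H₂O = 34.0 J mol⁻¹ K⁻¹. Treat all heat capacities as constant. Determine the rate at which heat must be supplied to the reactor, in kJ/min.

Extent of reaction ξ = 0.859 × 5.99 = 5.1454 mol/s
Reaction term: ξ·ΔH°_rxn = 5.1454 × 61.8 = 317.99 kJ/s
Sensible, feed 61.6→25 °C: -37.27 kJ/s
Outlet flows (mol/s): A 0.84459, B 5.1454, H₂O 5.1454
Sensible, products 25→149 °C: 118.61 kJ/s
Q = ΔH = 399.33 kJ/s = 399.33 kW
Heat supplied = 23960 kJ/min

Q_in = 24000 kJ/min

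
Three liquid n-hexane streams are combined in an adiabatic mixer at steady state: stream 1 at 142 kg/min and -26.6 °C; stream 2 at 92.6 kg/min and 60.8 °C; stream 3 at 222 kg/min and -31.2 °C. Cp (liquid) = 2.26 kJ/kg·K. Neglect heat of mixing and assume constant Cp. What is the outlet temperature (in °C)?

T_out = -11.1 °C

Energy balance with Q = 0: Σ ṁᵢCp,ᵢ(T_out − Tᵢ) = 0
T_out = Σ ṁᵢCp,ᵢTᵢ / Σ ṁᵢCp,ᵢ
      = -11466 / 1031.9 = -11.112 °C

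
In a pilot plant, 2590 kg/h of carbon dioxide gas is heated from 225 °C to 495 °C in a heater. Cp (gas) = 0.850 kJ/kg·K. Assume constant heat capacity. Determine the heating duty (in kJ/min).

Q = 9910 kJ/min

Q = ṁ·Cp·ΔT = 2590 × 0.850 × (495 − 225) = 594400 kJ/h
Converting: 594400 / 3600 s = 165.11 kW
Heating duty = 9906.8 kJ/min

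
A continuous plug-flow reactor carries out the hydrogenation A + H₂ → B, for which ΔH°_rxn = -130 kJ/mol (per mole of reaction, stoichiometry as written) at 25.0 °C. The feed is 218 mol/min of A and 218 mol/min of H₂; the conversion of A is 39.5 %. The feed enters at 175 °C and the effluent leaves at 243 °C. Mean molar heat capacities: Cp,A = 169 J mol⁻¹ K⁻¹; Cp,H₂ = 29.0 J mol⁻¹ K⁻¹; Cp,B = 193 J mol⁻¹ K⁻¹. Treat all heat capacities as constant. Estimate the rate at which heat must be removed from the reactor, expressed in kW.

Extent of reaction ξ = 0.395 × 218 = 86.11 mol/min
Reaction term: ξ·ΔH°_rxn = 86.11 × -130 = -11194 kJ/min
Sensible, feed 175→25 °C: -6474.6 kJ/min
Outlet flows (mol/min): A 131.89, H₂ 131.89, B 86.11
Sensible, products 25→243 °C: 9315.9 kJ/min
Q = ΔH = -8353 kJ/min = -139.22 kW
Heat removed = 139.22 kW

Q_out = 139 kW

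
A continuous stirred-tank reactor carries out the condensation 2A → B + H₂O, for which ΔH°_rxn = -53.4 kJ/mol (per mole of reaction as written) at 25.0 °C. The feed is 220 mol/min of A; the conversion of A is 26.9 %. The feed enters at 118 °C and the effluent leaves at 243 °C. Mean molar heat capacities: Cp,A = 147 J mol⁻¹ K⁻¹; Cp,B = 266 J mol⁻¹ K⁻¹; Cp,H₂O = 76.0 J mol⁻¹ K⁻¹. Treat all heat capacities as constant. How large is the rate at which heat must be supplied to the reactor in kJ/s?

Q_in = 46.2 kJ/s

Extent of reaction ξ = 0.269 × 220 / 2 = 29.59 mol/min
Reaction term: ξ·ΔH°_rxn = 29.59 × -53.4 = -1580.1 kJ/min
Sensible, feed 118→25 °C: -3007.6 kJ/min
Outlet flows (mol/min): A 160.82, B 29.59, H₂O 29.59
Sensible, products 25→243 °C: 7359.7 kJ/min
Q = ΔH = 2772 kJ/min = 46.2 kW
Heat supplied = 46.2 kJ/s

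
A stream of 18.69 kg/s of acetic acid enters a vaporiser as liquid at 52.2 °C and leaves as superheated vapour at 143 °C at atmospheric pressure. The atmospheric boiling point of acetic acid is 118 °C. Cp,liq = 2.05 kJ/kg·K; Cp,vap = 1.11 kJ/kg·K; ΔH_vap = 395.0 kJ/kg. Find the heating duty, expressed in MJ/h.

liquid 52.2→118 °C: 134.89 kJ/kg
vaporisation at 118 °C: 395 kJ/kg
vapour 118→143 °C: 27.75 kJ/kg
Δh = 134.89 + 395 + 27.75 = 557.64 kJ/kg
Q = ṁ·Δh = 18.69 kg/s × 557.64 kJ/kg = 10422 kJ/s
|Q| = 10422 kW = 37520 MJ/h

Q = 37500 MJ/h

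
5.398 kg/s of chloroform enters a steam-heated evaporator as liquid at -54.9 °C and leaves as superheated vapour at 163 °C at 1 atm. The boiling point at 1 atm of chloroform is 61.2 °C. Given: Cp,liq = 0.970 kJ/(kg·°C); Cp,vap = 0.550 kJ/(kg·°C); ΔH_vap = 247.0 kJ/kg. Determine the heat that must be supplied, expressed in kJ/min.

liquid -54.9→61.2 °C: 112.62 kJ/kg
vaporisation at 61.2 °C: 247 kJ/kg
vapour 61.2→163 °C: 55.99 kJ/kg
Δh = 112.62 + 247 + 55.99 = 415.61 kJ/kg
Q = ṁ·Δh = 5.398 kg/s × 415.61 kJ/kg = 2243.4 kJ/s
|Q| = 2243.4 kW = 134610 kJ/min

Q = 135000 kJ/min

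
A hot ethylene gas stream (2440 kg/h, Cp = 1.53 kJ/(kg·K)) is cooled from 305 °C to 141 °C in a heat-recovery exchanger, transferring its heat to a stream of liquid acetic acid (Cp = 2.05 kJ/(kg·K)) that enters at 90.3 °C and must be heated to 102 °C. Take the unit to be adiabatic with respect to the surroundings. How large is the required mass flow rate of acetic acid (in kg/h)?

Heat released by hot stream: Q = 2440 × 1.53 × (305 − 141) = 612240 kJ/h
Energy balance on cold side (adiabatic exchanger): Q = ṁ_c·Cp_c·(T_c,out − T_c,in)
ṁ_c = 612240 / [2.05 × (102 − 90.3)] = 25526 kg/h

ṁ_c = 25500 kg/h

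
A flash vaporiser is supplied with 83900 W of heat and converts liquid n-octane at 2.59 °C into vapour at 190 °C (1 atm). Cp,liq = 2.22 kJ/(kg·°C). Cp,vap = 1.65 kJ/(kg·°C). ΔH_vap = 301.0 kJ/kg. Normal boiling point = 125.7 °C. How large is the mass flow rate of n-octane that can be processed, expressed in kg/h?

ṁ = 444 kg/h

Δh = 2.22×(125.7−2.59) + 301.0 + 1.65×(190−125.7) = 680.4 kJ/kg
Q = 83900 W = 83.9 kJ/s = 302040 kJ/h
ṁ = Q/Δh = 302040 / 680.4 = 443.92 kg/h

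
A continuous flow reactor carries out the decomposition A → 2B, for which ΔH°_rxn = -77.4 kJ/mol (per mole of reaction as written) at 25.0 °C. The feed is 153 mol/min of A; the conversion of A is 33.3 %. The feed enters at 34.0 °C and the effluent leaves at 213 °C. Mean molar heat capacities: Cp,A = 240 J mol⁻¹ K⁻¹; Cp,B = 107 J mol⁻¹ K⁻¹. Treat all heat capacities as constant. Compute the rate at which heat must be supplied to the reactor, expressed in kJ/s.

Q_in = 39.7 kJ/s

Extent of reaction ξ = 0.333 × 153 = 50.949 mol/min
Reaction term: ξ·ΔH°_rxn = 50.949 × -77.4 = -3943.5 kJ/min
Sensible, feed 34.0→25 °C: -330.48 kJ/min
Outlet flows (mol/min): A 102.05, B 101.9
Sensible, products 25→213 °C: 6654.3 kJ/min
Q = ΔH = 2380.4 kJ/min = 39.673 kW
Heat supplied = 39.673 kJ/s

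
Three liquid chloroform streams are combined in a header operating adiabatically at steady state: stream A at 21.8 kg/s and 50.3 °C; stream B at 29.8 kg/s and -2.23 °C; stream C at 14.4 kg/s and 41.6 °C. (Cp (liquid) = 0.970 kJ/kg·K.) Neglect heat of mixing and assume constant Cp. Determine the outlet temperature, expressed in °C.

T_out = 24.7 °C

Adiabatic, steady state ⇒ Σ ṁᵢCp,ᵢ(T_out − Tᵢ) = 0
T_out = Σ ṁᵢCp,ᵢTᵢ / Σ ṁᵢCp,ᵢ
      = 1580.3 / 64.02 = 24.684 °C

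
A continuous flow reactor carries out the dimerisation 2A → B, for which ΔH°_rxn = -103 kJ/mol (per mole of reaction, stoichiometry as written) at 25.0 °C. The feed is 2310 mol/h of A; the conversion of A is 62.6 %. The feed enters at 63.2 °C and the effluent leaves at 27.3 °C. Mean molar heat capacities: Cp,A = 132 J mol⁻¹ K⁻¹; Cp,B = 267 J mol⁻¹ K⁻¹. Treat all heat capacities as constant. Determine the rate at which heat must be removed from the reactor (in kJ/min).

Q_out = 1420 kJ/min

Extent of reaction ξ = 0.626 × 2310 / 2 = 723.03 mol/h
Reaction term: ξ·ΔH°_rxn = 723.03 × -103 = -74472 kJ/h
Sensible, feed 63.2→25 °C: -11648 kJ/h
Outlet flows (mol/h): A 863.94, B 723.03
Sensible, products 25→27.3 °C: 706.3 kJ/h
Q = ΔH = -85414 kJ/h = -23.726 kW
Heat removed = 1423.6 kJ/min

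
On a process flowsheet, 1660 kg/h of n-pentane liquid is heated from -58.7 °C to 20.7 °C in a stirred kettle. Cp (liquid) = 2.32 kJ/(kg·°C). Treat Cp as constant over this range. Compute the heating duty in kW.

Q = ṁ·Cp·ΔT = 1660 × 2.32 × (20.7 − -58.7) = 305790 kJ/h
Converting: 305790 / 3600 s = 84.94 kW

Q = 84.9 kW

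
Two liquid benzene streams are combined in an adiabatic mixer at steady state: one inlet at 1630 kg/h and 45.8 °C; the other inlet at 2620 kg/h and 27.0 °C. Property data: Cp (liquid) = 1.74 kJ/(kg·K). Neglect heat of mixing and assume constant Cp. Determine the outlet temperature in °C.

T_out = 34.2 °C

Energy balance with Q = 0: Σ ṁᵢCp,ᵢ(T_out − Tᵢ) = 0
T_out = Σ ṁᵢCp,ᵢTᵢ / Σ ṁᵢCp,ᵢ
      = 252990 / 7395 = 34.21 °C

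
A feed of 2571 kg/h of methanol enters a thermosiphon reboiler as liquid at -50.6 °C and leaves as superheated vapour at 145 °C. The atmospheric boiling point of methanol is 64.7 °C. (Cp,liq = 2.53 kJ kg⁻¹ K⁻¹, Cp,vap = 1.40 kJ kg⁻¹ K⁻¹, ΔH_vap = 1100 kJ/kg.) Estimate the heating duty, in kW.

liquid -50.6→64.7 °C: 291.71 kJ/kg
vaporisation at 64.7 °C: 1100 kJ/kg
vapour 64.7→145 °C: 112.42 kJ/kg
Δh = 291.71 + 1100 + 112.42 = 1504.1 kJ/kg
Q = ṁ·Δh = 2571 kg/h × 1504.1 kJ/kg = 3.8671e+06 kJ/h
|Q| = 1074.2 kW

Q = 1070 kW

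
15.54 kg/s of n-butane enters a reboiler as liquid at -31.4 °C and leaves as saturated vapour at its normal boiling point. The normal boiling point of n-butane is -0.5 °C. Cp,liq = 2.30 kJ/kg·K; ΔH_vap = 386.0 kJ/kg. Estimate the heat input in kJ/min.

Q = 426000 kJ/min

liquid -31.4→-0.5 °C: 71.07 kJ/kg
vaporisation at -0.5 °C: 386 kJ/kg
Δh = 71.07 + 386 = 457.07 kJ/kg
Q = ṁ·Δh = 15.54 kg/s × 457.07 kJ/kg = 7102.9 kJ/s
|Q| = 7102.9 kW = 426170 kJ/min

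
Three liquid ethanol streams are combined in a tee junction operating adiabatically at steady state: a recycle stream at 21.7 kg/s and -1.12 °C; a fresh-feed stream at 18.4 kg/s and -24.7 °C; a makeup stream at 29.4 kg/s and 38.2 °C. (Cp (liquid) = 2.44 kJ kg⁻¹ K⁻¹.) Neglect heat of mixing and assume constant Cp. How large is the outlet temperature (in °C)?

T_out = 9.27 °C

Adiabatic, steady state ⇒ Σ ṁᵢCp,ᵢ(T_out − Tᵢ) = 0
T_out = Σ ṁᵢCp,ᵢTᵢ / Σ ṁᵢCp,ᵢ
      = 1572.1 / 169.58 = 9.2704 °C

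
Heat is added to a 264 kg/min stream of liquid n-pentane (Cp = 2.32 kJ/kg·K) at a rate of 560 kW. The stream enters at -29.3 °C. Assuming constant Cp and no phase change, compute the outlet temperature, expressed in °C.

Q = 560 kW = 33600 kJ/min
ΔT = Q/(ṁ·Cp) = 33600/(264×2.32) = 54.859 K
T_out = -29.3 + 54.859 = 25.559 °C

T_out = 25.6 °C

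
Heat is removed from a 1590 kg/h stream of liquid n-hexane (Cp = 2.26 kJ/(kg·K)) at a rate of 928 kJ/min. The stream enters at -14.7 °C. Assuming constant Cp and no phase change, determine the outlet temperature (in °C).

T_out = -30.2 °C

Q = 928 kJ/min = 55680 kJ/h
ΔT = Q/(ṁ·Cp) = 55680/(1590×2.26) = 15.495 K
T_out = -14.7 − 15.495 = -30.195 °C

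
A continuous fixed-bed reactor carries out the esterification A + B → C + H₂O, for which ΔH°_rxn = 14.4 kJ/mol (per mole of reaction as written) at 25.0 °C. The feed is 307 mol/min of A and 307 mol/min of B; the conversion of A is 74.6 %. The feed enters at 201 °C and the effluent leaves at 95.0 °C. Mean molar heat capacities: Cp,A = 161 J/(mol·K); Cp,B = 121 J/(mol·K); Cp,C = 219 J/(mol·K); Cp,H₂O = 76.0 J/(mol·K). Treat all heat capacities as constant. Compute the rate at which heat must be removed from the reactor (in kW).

Q_out = 94.5 kW

Extent of reaction ξ = 0.746 × 307 = 229.02 mol/min
Reaction term: ξ·ΔH°_rxn = 229.02 × 14.4 = 3297.9 kJ/min
Sensible, feed 201→25 °C: -15237 kJ/min
Outlet flows (mol/min): A 77.978, B 77.978, C 229.02, H₂O 229.02
Sensible, products 25→95.0 °C: 6268.6 kJ/min
Q = ΔH = -5670.5 kJ/min = -94.509 kW
Heat removed = 94.509 kW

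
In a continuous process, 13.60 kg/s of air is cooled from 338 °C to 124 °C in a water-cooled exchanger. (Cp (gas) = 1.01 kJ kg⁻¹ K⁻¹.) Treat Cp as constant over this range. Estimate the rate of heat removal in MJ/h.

Q = ṁ·Cp·ΔT = 13.60 × 1.01 × (124 − 338) = -2939.5 kJ/s
Cooling duty = 10582 MJ/h

Q_c = 10600 MJ/h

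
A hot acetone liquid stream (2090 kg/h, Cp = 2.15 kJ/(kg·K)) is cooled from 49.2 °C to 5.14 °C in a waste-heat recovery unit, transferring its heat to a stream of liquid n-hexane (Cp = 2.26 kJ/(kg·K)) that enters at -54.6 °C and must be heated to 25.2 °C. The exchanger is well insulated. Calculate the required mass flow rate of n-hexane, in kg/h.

Heat released by hot stream: Q = 2090 × 2.15 × (49.2 − 5.14) = 197980 kJ/h
Energy balance on cold side (adiabatic exchanger): Q = ṁ_c·Cp_c·(T_c,out − T_c,in)
ṁ_c = 197980 / [2.26 × (25.2 − -54.6)] = 1097.8 kg/h

ṁ_c = 1100 kg/h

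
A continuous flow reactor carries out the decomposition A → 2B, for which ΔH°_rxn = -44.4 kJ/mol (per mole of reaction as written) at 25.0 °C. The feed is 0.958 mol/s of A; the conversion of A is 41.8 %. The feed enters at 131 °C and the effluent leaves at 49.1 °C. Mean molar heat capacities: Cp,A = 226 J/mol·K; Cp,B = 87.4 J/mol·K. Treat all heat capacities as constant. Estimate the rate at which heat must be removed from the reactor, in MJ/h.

Extent of reaction ξ = 0.418 × 0.958 = 0.40044 mol/s
Reaction term: ξ·ΔH°_rxn = 0.40044 × -44.4 = -17.78 kJ/s
Sensible, feed 131→25 °C: -22.95 kJ/s
Outlet flows (mol/s): A 0.55756, B 0.80089
Sensible, products 25→49.1 °C: 4.7237 kJ/s
Q = ΔH = -36.006 kJ/s = -36.006 kW
Heat removed = 129.62 MJ/h

Q_out = 130 MJ/h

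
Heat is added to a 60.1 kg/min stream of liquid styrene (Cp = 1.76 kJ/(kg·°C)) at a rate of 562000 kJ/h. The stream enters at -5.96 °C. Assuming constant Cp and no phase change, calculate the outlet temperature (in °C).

T_out = 82.6 °C

Q = 562000 kJ/h = 9366.7 kJ/min
ΔT = Q/(ṁ·Cp) = 9366.7/(60.1×1.76) = 88.552 K
T_out = -5.96 + 88.552 = 82.592 °C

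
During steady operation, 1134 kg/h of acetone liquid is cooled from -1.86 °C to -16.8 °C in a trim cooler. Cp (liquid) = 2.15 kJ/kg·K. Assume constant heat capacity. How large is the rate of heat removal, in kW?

Q_c = 10.1 kW

Q = ṁ·Cp·ΔT = 1134 × 2.15 × (-16.8 − -1.86) = -36425 kJ/h
Converting: 36425 / 3600 s = 10.118 kW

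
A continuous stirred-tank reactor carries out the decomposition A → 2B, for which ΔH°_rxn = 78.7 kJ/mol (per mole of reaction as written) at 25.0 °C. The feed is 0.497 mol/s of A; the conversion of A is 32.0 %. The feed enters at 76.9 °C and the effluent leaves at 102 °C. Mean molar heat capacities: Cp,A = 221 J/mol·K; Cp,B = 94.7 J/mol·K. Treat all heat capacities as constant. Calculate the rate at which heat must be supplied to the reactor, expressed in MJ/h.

Q_in = 53.6 MJ/h

Extent of reaction ξ = 0.320 × 0.497 = 0.15904 mol/s
Reaction term: ξ·ΔH°_rxn = 0.15904 × 78.7 = 12.516 kJ/s
Sensible, feed 76.9→25 °C: -5.7005 kJ/s
Outlet flows (mol/s): A 0.33796, B 0.31808
Sensible, products 25→102 °C: 8.0705 kJ/s
Q = ΔH = 14.886 kJ/s = 14.886 kW
Heat supplied = 53.591 MJ/h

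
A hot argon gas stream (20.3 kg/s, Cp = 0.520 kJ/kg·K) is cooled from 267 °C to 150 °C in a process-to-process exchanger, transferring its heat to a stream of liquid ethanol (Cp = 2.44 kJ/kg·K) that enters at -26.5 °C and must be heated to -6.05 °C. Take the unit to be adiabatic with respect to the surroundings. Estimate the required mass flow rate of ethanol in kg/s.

ṁ_c = 24.8 kg/s

Heat released by hot stream: Q = 20.3 × 0.520 × (267 − 150) = 1235.1 kJ/s
Energy balance on cold side (adiabatic exchanger): Q = ṁ_c·Cp_c·(T_c,out − T_c,in)
ṁ_c = 1235.1 / [2.44 × (-6.05 − -26.5)] = 24.752 kg/s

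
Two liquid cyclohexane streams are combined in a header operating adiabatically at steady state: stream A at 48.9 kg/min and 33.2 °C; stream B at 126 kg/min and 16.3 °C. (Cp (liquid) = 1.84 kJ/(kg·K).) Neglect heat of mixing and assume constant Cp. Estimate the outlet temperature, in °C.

Energy balance with Q = 0: Σ ṁᵢCp,ᵢ(T_out − Tᵢ) = 0
Σ ṁᵢCp,ᵢTᵢ = 48.9×1.84×33.2 + 126×1.84×16.3 = 6766.2
Σ ṁᵢCp,ᵢ = 48.9×1.84 + 126×1.84 = 321.82
T_out = 6766.2 / 321.82 = 21.025 °C

T_out = 21.0 °C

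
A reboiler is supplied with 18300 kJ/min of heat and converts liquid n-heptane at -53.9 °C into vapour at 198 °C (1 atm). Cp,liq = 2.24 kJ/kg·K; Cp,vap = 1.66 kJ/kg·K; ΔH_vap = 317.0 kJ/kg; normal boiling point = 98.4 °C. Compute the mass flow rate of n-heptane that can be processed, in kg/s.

ṁ = 0.370 kg/s

Δh = 2.24×(98.4−-53.9) + 317.0 + 1.66×(198−98.4) = 823.49 kJ/kg
Q = 18300 kJ/min = 305 kJ/s = 305 kJ/s
ṁ = Q/Δh = 305 / 823.49 = 0.37038 kg/s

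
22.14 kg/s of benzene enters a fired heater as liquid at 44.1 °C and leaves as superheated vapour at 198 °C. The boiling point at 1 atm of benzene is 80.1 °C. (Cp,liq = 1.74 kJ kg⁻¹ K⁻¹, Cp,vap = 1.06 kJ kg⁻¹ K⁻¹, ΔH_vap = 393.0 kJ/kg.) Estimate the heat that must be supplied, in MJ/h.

liquid 44.1→80.1 °C: 62.64 kJ/kg
vaporisation at 80.1 °C: 393 kJ/kg
vapour 80.1→198 °C: 124.97 kJ/kg
Δh = 62.64 + 393 + 124.97 = 580.61 kJ/kg
Q = ṁ·Δh = 22.14 kg/s × 580.61 kJ/kg = 12855 kJ/s
|Q| = 12855 kW = 46277 MJ/h

Q = 46300 MJ/h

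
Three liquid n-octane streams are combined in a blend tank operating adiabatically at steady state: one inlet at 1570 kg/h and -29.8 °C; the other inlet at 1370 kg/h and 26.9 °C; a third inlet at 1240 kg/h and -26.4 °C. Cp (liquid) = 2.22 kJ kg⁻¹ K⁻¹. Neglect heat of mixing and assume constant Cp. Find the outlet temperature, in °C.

T_out = -10.2 °C

Adiabatic, steady state ⇒ Σ ṁᵢCp,ᵢ(T_out − Tᵢ) = 0
Σ ṁᵢCp,ᵢTᵢ = 1570×2.22×-29.8 + 1370×2.22×26.9 + 1240×2.22×-26.4 = -94725
Σ ṁᵢCp,ᵢ = 1570×2.22 + 1370×2.22 + 1240×2.22 = 9279.6
T_out = -94725 / 9279.6 = -10.208 °C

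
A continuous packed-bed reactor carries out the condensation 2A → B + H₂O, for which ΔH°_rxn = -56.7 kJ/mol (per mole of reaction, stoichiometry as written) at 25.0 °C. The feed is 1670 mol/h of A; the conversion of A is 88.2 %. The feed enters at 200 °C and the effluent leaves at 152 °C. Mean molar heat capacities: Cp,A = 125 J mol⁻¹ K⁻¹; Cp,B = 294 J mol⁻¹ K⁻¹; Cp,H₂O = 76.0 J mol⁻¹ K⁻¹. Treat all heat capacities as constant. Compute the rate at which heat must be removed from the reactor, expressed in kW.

Q_out = 11.3 kW

Extent of reaction ξ = 0.882 × 1670 / 2 = 736.47 mol/h
Reaction term: ξ·ΔH°_rxn = 736.47 × -56.7 = -41758 kJ/h
Sensible, feed 200→25 °C: -36531 kJ/h
Outlet flows (mol/h): A 197.06, B 736.47, H₂O 736.47
Sensible, products 25→152 °C: 37735 kJ/h
Q = ΔH = -40554 kJ/h = -11.265 kW
Heat removed = 11.265 kW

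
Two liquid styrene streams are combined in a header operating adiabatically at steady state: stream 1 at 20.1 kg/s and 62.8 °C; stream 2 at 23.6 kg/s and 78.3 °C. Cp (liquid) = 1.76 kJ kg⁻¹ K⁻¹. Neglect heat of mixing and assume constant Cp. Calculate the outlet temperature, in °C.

T_out = 71.2 °C

Adiabatic, steady state ⇒ Σ ṁᵢCp,ᵢ(T_out − Tᵢ) = 0
Σ ṁᵢCp,ᵢTᵢ = 20.1×1.76×62.8 + 23.6×1.76×78.3 = 5473.9
Σ ṁᵢCp,ᵢ = 20.1×1.76 + 23.6×1.76 = 76.912
T_out = 5473.9 / 76.912 = 71.171 °C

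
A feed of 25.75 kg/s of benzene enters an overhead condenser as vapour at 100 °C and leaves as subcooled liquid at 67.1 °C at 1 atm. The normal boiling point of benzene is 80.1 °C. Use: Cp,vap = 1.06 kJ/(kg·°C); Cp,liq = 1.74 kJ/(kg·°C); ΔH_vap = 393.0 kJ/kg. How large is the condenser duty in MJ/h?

Q_c = 40500 MJ/h

vapour 100→80.1 °C: -21.094 kJ/kg
condensation at 80.1 °C: -393 kJ/kg
liquid 80.1→67.1 °C: -22.62 kJ/kg
Δh = -21.094 + -393 + -22.62 = -436.71 kJ/kg
Q = ṁ·Δh = 25.75 kg/s × -436.71 kJ/kg = -11245 kJ/s
|Q| = 11245 kW = 40483 MJ/h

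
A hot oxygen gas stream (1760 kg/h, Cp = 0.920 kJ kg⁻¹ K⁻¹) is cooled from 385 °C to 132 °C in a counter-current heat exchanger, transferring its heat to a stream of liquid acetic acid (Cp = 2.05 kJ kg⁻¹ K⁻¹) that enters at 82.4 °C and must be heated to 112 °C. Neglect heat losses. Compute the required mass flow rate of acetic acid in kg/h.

ṁ_c = 6750 kg/h

Heat released by hot stream: Q = 1760 × 0.920 × (385 − 132) = 409660 kJ/h
Energy balance on cold side (adiabatic exchanger): Q = ṁ_c·Cp_c·(T_c,out − T_c,in)
ṁ_c = 409660 / [2.05 × (112 − 82.4)] = 6751.1 kg/h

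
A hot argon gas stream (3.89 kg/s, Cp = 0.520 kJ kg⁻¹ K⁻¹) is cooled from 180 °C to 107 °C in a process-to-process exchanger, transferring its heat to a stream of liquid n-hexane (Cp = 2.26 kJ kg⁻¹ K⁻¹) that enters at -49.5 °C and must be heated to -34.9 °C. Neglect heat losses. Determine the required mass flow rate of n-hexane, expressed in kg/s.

ṁ_c = 4.48 kg/s

Heat released by hot stream: Q = 3.89 × 0.520 × (180 − 107) = 147.66 kJ/s
Energy balance on cold side (adiabatic exchanger): Q = ṁ_c·Cp_c·(T_c,out − T_c,in)
ṁ_c = 147.66 / [2.26 × (-34.9 − -49.5)] = 4.4752 kg/s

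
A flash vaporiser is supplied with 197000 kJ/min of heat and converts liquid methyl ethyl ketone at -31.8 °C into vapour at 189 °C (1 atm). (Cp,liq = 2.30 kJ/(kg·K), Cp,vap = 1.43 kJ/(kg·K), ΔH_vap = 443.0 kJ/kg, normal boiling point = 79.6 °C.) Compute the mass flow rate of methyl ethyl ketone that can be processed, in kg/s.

ṁ = 3.84 kg/s

Δh = 2.30×(79.6−-31.8) + 443.0 + 1.43×(189−79.6) = 855.66 kJ/kg
Q = 197000 kJ/min = 3283.3 kJ/s = 3283.3 kJ/s
ṁ = Q/Δh = 3283.3 / 855.66 = 3.8372 kg/s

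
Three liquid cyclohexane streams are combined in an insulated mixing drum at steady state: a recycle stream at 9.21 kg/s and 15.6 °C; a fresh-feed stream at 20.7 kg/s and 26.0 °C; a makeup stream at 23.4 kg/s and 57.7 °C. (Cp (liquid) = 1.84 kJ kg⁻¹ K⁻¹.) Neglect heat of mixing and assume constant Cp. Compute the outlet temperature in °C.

T_out = 38.1 °C

No heat crosses the boundary, so H_out = H_in.
T_out = Σ ṁᵢCp,ᵢTᵢ / Σ ṁᵢCp,ᵢ
      = 3739 / 98.09 = 38.118 °C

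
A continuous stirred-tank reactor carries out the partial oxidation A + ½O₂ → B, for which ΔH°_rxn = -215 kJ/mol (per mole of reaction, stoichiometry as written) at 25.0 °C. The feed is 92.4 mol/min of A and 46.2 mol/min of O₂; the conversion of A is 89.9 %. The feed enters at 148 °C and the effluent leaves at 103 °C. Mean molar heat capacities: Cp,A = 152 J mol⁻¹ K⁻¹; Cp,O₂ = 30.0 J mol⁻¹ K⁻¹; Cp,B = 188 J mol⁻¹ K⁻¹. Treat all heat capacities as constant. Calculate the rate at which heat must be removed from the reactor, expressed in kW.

Extent of reaction ξ = 0.899 × 92.4 = 83.068 mol/min
Reaction term: ξ·ΔH°_rxn = 83.068 × -215 = -17860 kJ/min
Sensible, feed 148→25 °C: -1898 kJ/min
Outlet flows (mol/min): A 9.3324, O₂ 4.6662, B 83.068
Sensible, products 25→103 °C: 1339.7 kJ/min
Q = ΔH = -18418 kJ/min = -306.96 kW
Heat removed = 306.96 kW

Q_out = 307 kW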